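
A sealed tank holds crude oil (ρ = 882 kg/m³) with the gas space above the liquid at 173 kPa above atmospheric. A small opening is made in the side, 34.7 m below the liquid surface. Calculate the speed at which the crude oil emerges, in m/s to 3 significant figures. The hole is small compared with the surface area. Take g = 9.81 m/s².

32.8 m/s

Take point 1 at the surface (v₁ ≈ 0) and point 2 at the hole (at atmospheric pressure). Bernoulli: P₁ + ρg h = P_atm + ½ρv₂².
With P₁ − P_atm = 173000 Pa, v₂ = √(2gh + 2ΔP/ρ) = √(2·9.81·34.7 + 2·173000/882) = 32.8 m/s.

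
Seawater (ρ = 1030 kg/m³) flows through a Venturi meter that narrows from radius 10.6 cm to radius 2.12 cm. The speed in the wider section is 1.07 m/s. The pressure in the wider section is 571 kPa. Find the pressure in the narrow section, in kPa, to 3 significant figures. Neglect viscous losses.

By continuity, v₂ = v₁·A₁/A₂ = 1.07·(353/14.1) = 26.7 m/s.
Bernoulli (h₁ = h₂): P₁ − P₂ = ½ρ(v₂² − v₁²).
P₂ = P₁ − ½ρ(v₂² − v₁²) = 571000 − ½·1030·(26.7² − 1.07²) = 571000 − 368000 = 203000 Pa.

P₂ = 203 kPa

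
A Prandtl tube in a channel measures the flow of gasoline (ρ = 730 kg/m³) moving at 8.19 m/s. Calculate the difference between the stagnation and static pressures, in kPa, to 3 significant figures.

ΔP ≈ 24.5 kPa

At the stagnation point the flow is brought to rest, so Bernoulli gives P_stag − P_static = ½ρv².
ΔP = ½·730·8.19² = 24500 Pa.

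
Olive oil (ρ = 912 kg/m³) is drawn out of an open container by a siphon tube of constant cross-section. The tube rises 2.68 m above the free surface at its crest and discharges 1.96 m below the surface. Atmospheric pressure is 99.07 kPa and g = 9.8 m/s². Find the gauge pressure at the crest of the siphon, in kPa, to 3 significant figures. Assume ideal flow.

From the surface to the outlet (both open to atmosphere, surface at rest): v = √(2g·h_out) = √(2·9.8·1.96) = 6.20 m/s.
The bore is uniform, so the speed at the crest is the same v. Bernoulli surface→crest: P_atm = P_top + ½ρv² + ρg·h_top.
P_top = 99070 − ½·912·6.20² − 912·9.8·2.68 = 57600 Pa. So P_gauge = P_top − P_atm = -41500 Pa.

P_gauge ≈ -41.5 kPa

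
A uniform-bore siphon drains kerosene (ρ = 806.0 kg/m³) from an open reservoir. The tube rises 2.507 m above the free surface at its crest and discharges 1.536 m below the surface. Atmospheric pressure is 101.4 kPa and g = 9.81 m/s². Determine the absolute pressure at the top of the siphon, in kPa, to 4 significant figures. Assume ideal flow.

P_top ≈ 69.43 kPa

From the surface to the outlet (both open to atmosphere, surface at rest): v = √(2g·h_out) = √(2·9.81·1.536) = 5.490 m/s.
The bore is uniform, so the speed at the crest is the same v. Bernoulli surface→crest: P_atm = P_top + ½ρv² + ρg·h_top.
P_top = 101400 − ½·806.0·5.490² − 806.0·9.81·2.507 = 69430 Pa.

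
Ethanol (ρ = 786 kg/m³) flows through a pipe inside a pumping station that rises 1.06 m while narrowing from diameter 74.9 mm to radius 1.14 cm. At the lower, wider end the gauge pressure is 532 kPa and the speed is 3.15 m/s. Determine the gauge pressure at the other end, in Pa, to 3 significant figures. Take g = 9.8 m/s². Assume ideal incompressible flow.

Mass conservation (A₁v₁ = A₂v₂) gives v₂ = 3.15 × 44.1/4.08 = 34.0 m/s.
Bernoulli: P₁ + ½ρv₁² + ρg h₁ = P₂ + ½ρv₂² + ρg h₂, so P₂ = P₁ + ½ρ(v₁² − v₂²) − ρg(h₂ − h₁).
P₂ = 532000 + ½·786·(3.15² − 34.0²) − 786·9.8·(+1.06) = 532000 + (-450000) − (8160) = 73600 Pa.

73600 Pa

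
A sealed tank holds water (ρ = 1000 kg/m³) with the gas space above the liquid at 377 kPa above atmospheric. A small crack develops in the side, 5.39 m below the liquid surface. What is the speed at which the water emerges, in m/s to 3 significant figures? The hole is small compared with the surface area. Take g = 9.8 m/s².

Take point 1 at the surface (v₁ ≈ 0) and point 2 at the hole (at atmospheric pressure). Bernoulli: P₁ + ρg h = P_atm + ½ρv₂².
With P₁ − P_atm = 377000 Pa, v₂ = √(2gh + 2ΔP/ρ) = √(2·9.8·5.39 + 2·377000/1000) = 29.3 m/s.

v ≈ 29.3 m/s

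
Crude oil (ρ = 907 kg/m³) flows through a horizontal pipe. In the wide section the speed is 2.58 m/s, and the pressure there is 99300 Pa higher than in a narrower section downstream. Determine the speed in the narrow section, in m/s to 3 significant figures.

v₂ = 15.0 m/s

Along the level pipe P + ½ρv² is conserved, hence v₂² = v₁² + 2(P₁ − P₂)/ρ.
v₂ = √(2.58² + 2·99300/907) = √(6.66 + 219) = 15.0 m/s.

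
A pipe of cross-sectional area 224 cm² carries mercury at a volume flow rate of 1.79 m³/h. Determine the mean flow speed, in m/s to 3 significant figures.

0.0222 m/s

Q = 1.79 m³/h = 0.000497 m³/s.
v = Q/A = 0.000497 / 0.0224 = 0.0222 m/s.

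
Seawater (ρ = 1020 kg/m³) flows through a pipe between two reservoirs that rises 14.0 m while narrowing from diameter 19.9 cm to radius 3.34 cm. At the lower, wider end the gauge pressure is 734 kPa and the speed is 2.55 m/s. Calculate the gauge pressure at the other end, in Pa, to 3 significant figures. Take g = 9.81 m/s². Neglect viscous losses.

The volume flow rate is constant, so v₂ = (A₁/A₂)v₁ = (311/35.0)·2.55 = 22.6 m/s.
Bernoulli: P₁ + ½ρv₁² + ρg h₁ = P₂ + ½ρv₂² + ρg h₂, so P₂ = P₁ + ½ρ(v₁² − v₂²) − ρg(h₂ − h₁).
P₂ = 734000 + ½·1020·(2.55² − 22.6²) − 1020·9.81·(+14.0) = 734000 + (-258000) − (140000) = 336000 Pa.

P₂ = 336000 Pa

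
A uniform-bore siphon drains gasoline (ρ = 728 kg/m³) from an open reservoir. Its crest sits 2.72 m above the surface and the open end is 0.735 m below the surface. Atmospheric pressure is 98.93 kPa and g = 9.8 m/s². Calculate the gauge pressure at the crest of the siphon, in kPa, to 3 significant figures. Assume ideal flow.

P_gauge ≈ -24.6 kPa

Bernoulli surface→outlet gives ½v² = g·h_out, so v = √(2·9.8·0.735) = 3.80 m/s.
Continuity keeps v the same throughout the tube; from surface to crest, P_atm + 0 = P_top + ½ρv² + ρg·h_top.
P_top = 98930 − ½·728·3.80² − 728·9.8·2.72 = 74300 Pa. So P_gauge = P_top − P_atm = -24600 Pa.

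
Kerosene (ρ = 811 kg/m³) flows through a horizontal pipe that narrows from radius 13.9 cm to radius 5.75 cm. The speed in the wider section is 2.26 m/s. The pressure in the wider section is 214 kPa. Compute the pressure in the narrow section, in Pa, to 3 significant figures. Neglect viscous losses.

145000 Pa

Continuity gives A₁v₁ = A₂v₂, so v₂ = (607 cm²)/(104 cm²) × 2.26 m/s = 13.2 m/s.
Along the horizontal streamline, P + ½ρv² is constant.
P₂ = P₁ − ½ρ(v₂² − v₁²) = 214000 − ½·811·(13.2² − 2.26²) = 214000 − 68700 = 145000 Pa.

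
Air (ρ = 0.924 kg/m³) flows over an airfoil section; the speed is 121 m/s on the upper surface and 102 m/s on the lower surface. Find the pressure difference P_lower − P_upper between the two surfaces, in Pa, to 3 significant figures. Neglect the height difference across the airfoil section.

1960 Pa

The pressure is lower where the speed is higher: ΔP = ½ρ(v_up² − v_low²).
ΔP = ½·0.924·(121² − 102²) = 1960 Pa.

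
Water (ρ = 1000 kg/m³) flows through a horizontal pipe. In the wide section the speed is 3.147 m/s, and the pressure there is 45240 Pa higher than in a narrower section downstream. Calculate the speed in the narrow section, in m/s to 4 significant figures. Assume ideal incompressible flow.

v₂ ≈ 10.02 m/s

With h₁ = h₂, rearranging Bernoulli gives v₂ = √(v₁² + 2ΔP/ρ).
v₂ = √(3.147² + 2·45240/1000) = √(9.904 + 90.48) = 10.02 m/s.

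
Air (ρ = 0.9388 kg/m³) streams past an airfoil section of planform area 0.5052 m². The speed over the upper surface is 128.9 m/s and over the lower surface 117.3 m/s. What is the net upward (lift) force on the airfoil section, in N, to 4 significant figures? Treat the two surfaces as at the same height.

F = 677.3 N

The faster flow above has the lower pressure; Bernoulli (same height) gives ΔP = ½ρ(v_up² − v_low²).
ΔP = ½·0.9388·(128.9² − 117.3²) = 1341 Pa.
Lift = ΔP · A = 1341 × 0.5052 = 677.3 N.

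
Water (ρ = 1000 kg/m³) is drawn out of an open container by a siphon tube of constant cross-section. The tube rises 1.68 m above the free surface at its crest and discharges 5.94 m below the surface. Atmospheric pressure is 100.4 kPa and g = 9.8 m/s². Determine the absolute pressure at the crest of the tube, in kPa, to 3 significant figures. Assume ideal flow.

The outlet speed comes from Torricelli: v = √(2g·5.94) = 10.8 m/s.
The bore is uniform, so the speed at the crest is the same v. Bernoulli surface→crest: P_atm = P_top + ½ρv² + ρg·h_top.
P_top = 100400 − ½·1000·10.8² − 1000·9.8·1.68 = 25700 Pa.

P_top ≈ 25.7 kPa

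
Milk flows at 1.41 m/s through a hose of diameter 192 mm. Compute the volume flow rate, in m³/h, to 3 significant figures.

Q = A·v = 0.0290 m² × 1.41 m/s = 0.0408 m³/s.
Converting: 0.0408 m³/s × 3600 = 147 m³/h.

147 m³/h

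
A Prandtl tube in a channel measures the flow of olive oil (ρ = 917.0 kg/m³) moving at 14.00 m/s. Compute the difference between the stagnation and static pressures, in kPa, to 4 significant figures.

89.87 kPa

At the stagnation point the flow is brought to rest, so Bernoulli gives P_stag − P_static = ½ρv².
ΔP = ½·917.0·14.00² = 89870 Pa.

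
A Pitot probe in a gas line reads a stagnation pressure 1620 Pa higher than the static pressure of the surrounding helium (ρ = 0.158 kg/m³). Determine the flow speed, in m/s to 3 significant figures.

Bernoulli between the free stream and the stagnation point: ½ρv² = P_stag − P_static.
v = √(2ΔP/ρ) = √(2·1620/0.158) = 143 m/s.

v = 143 m/s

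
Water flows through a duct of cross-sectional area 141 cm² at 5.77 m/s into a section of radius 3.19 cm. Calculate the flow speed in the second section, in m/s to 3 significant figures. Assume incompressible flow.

25.4 m/s

Continuity gives A₁v₁ = A₂v₂, so v₂ = (141 cm²)/(32.0 cm²) × 5.77 m/s = 25.4 m/s.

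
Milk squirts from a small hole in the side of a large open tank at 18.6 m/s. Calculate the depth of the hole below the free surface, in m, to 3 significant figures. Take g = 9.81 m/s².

Torricelli: v = √(2gh), so h = v²/(2g).
h = 18.6²/(2·9.81) = 346/19.62 = 17.6 m.

h ≈ 17.6 m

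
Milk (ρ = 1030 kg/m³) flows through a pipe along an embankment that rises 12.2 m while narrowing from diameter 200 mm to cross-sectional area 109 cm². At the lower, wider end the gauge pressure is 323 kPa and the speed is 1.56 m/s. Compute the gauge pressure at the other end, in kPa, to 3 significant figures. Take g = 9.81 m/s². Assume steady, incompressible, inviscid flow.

Mass conservation (A₁v₁ = A₂v₂) gives v₂ = 1.56 × 314/109 = 4.50 m/s.
Energy conservation along the streamline gives P₂ = P₁ − ½ρ(v₂² − v₁²) − ρg(h₂ − h₁).
P₂ = 323000 + ½·1030·(1.56² − 4.50²) − 1030·9.81·(+12.2) = 323000 + (-9160) − (123000) = 191000 Pa.

191 kPa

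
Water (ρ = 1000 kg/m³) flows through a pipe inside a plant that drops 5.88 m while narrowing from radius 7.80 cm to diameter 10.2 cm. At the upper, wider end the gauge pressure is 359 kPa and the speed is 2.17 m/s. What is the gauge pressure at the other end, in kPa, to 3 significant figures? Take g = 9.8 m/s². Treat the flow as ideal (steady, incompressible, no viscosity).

P₂ = 406 kPa

Mass conservation (A₁v₁ = A₂v₂) gives v₂ = 2.17 × 191/81.7 = 5.08 m/s.
Energy conservation along the streamline gives P₂ = P₁ − ½ρ(v₂² − v₁²) − ρg(h₂ − h₁).
P₂ = 359000 + ½·1000·(2.17² − 5.08²) − 1000·9.8·(−5.88) = 359000 + (-10500) − (-57600) = 406000 Pa.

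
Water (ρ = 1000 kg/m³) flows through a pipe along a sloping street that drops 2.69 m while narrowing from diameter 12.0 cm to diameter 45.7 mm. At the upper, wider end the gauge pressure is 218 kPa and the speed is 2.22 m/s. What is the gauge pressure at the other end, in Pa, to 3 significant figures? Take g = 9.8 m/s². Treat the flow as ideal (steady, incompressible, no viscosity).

Mass conservation (A₁v₁ = A₂v₂) gives v₂ = 2.22 × 113/16.4 = 15.3 m/s.
Bernoulli: P₁ + ½ρv₁² + ρg h₁ = P₂ + ½ρv₂² + ρg h₂, so P₂ = P₁ + ½ρ(v₁² − v₂²) − ρg(h₂ − h₁).
P₂ = 218000 + ½·1000·(2.22² − 15.3²) − 1000·9.8·(−2.69) = 218000 + (-115000) − (-26400) = 130000 Pa.

P₂ = 130000 Pa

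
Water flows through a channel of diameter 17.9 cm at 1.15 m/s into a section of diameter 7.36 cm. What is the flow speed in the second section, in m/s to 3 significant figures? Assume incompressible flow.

v₂ = 6.80 m/s

The volume flow rate is constant, so v₂ = (A₁/A₂)v₁ = (252/42.5)·1.15 = 6.80 m/s.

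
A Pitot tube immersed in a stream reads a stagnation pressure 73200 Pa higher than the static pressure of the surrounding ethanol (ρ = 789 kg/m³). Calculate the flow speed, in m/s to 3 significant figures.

At the stagnation point the flow is brought to rest, so Bernoulli gives P_stag − P_static = ½ρv².
v = √(2ΔP/ρ) = √(2·73200/789) = 13.6 m/s.

v ≈ 13.6 m/s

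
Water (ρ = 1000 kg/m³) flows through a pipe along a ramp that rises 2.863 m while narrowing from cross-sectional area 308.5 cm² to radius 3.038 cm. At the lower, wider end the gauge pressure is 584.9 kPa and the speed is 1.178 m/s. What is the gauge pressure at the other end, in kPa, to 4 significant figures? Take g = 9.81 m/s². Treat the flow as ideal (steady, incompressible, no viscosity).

By continuity, v₂ = v₁·A₁/A₂ = 1.178·(308.5/29.00) = 12.53 m/s.
Energy conservation along the streamline gives P₂ = P₁ − ½ρ(v₂² − v₁²) − ρg(h₂ − h₁).
P₂ = 584900 + ½·1000·(1.178² − 12.53²) − 1000·9.81·(+2.863) = 584900 + (-77850) − (28090) = 479000 Pa.

P₂ = 479.0 kPa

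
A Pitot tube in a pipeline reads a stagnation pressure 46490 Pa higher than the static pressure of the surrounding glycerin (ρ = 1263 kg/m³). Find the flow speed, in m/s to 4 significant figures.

v ≈ 8.580 m/s

Bernoulli between the free stream and the stagnation point: ½ρv² = P_stag − P_static.
v = √(2ΔP/ρ) = √(2·46490/1263) = 8.580 m/s.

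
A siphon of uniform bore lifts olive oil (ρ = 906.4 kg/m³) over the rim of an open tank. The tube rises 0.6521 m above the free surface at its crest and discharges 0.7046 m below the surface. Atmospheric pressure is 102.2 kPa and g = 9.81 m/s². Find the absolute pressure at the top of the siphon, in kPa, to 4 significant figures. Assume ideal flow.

From the surface to the outlet (both open to atmosphere, surface at rest): v = √(2g·h_out) = √(2·9.81·0.7046) = 3.718 m/s.
With constant cross-section the crest speed equals v; applying Bernoulli from the surface up to the crest, P_top = P_atm − ½ρv² − ρg·h_top.
P_top = 102200 − ½·906.4·3.718² − 906.4·9.81·0.6521 = 90140 Pa.

P_top = 90.14 kPa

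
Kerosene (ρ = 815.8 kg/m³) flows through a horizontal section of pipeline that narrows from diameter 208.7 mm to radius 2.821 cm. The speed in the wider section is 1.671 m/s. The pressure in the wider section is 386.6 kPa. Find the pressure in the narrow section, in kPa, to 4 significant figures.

Mass conservation (A₁v₁ = A₂v₂) gives v₂ = 1.671 × 342.1/25.00 = 22.86 m/s.
The pipe is horizontal, so Bernoulli reduces to P₁ + ½ρv₁² = P₂ + ½ρv₂².
P₂ = P₁ − ½ρ(v₂² − v₁²) = 386600 − ½·815.8·(22.86² − 1.671²) = 386600 − 212100 = 174500 Pa.

P₂ ≈ 174.5 kPa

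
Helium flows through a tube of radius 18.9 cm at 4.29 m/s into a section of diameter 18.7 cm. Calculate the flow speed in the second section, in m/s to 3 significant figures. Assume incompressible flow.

The volume flow rate is constant, so v₂ = (A₁/A₂)v₁ = (1120/275)·4.29 = 17.5 m/s.

v₂ = 17.5 m/s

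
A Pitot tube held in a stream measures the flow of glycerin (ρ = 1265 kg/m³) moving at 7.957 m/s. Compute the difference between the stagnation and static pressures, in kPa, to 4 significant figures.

ΔP ≈ 40.05 kPa

The dynamic pressure equals the rise in static pressure at the stagnation point: ΔP = ½ρv².
ΔP = ½·1265·7.957² = 40050 Pa.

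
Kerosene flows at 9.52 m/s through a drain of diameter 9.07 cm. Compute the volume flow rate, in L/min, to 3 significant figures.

Q = 3690 L/min

Q = A·v = 0.00646 m² × 9.52 m/s = 0.0615 m³/s.
Converting: 0.0615 m³/s × 60000 = 3690 L/min.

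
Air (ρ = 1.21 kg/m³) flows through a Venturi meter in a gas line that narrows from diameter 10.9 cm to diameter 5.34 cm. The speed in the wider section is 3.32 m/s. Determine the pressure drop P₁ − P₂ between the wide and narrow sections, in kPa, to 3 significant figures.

The volume flow rate is constant, so v₂ = (A₁/A₂)v₁ = (93.3/22.4)·3.32 = 13.8 m/s.
With no height change, Bernoulli's equation is P₁ + ½ρv₁² = P₂ + ½ρv₂².
P₁ − P₂ = ½·1.21·(13.8² − 3.32²) = ½·1.21·180 = 109 Pa.

0.109 kPa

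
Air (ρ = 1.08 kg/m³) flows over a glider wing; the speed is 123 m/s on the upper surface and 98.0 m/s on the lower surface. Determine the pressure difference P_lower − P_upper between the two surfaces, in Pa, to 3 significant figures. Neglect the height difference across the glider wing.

Bernoulli (same height): P_lower − P_upper = ½ρ(v_upper² − v_lower²).
ΔP = ½·1.08·(123² − 98.0²) = 2980 Pa.

ΔP = 2980 Pa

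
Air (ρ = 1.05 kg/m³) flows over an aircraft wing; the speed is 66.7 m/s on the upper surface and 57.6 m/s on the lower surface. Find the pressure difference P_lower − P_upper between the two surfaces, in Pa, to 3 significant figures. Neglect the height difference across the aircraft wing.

Bernoulli (same height): P_lower − P_upper = ½ρ(v_upper² − v_lower²).
ΔP = ½·1.05·(66.7² − 57.6²) = 594 Pa.

ΔP ≈ 594 Pa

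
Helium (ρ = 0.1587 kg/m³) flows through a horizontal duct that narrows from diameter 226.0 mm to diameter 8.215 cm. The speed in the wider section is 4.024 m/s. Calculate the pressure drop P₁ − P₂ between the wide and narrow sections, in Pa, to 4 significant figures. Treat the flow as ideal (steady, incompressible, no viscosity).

ΔP = 72.31 Pa

The volume flow rate is constant, so v₂ = (A₁/A₂)v₁ = (401.1/53.00)·4.024 = 30.46 m/s.
Along the horizontal streamline, P + ½ρv² is constant.
P₁ − P₂ = ½·0.1587·(30.46² − 4.024²) = ½·0.1587·911.3 = 72.31 Pa.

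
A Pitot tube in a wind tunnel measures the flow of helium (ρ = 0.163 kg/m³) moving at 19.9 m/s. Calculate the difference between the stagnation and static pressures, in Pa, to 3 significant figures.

ΔP = 32.3 Pa

Bernoulli between the free stream and the stagnation point: ½ρv² = P_stag − P_static.
ΔP = ½·0.163·19.9² = 32.3 Pa.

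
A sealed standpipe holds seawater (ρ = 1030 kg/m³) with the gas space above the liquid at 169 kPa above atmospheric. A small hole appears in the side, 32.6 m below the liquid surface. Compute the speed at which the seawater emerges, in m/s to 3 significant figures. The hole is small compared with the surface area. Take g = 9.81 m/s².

Take point 1 at the surface (v₁ ≈ 0) and point 2 at the hole (at atmospheric pressure). Bernoulli: P₁ + ρg h = P_atm + ½ρv₂².
With P₁ − P_atm = 169000 Pa, v₂ = √(2gh + 2ΔP/ρ) = √(2·9.81·32.6 + 2·169000/1030) = 31.1 m/s.

v ≈ 31.1 m/s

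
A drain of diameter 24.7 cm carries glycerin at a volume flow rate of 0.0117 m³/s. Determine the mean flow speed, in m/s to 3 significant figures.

v ≈ 0.244 m/s

Q = 0.0117 m³/s = 0.0117 m³/s.
v = Q/A = 0.0117 / 0.0479 = 0.244 m/s.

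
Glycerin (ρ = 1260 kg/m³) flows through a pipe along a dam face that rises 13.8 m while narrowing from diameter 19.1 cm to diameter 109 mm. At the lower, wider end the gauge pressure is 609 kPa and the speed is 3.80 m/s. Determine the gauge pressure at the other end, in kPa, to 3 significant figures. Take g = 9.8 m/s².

362 kPa

The volume flow rate is constant, so v₂ = (A₁/A₂)v₁ = (287/93.3)·3.80 = 11.7 m/s.
Energy conservation along the streamline gives P₂ = P₁ − ½ρ(v₂² − v₁²) − ρg(h₂ − h₁).
P₂ = 609000 + ½·1260·(3.80² − 11.7²) − 1260·9.8·(+13.8) = 609000 + (-76700) − (170000) = 362000 Pa.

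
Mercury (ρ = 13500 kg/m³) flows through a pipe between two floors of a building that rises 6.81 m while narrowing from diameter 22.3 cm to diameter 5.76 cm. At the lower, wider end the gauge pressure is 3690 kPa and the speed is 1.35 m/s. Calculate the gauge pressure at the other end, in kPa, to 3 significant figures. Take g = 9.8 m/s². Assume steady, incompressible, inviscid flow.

The volume flow rate is constant, so v₂ = (A₁/A₂)v₁ = (391/26.1)·1.35 = 20.2 m/s.
Bernoulli: P₁ + ½ρv₁² + ρg h₁ = P₂ + ½ρv₂² + ρg h₂, so P₂ = P₁ + ½ρ(v₁² − v₂²) − ρg(h₂ − h₁).
P₂ = 3690000 + ½·13500·(1.35² − 20.2²) − 13500·9.8·(+6.81) = 3690000 + (-2750000) − (901000) = 37600 Pa.

P₂ = 37.6 kPa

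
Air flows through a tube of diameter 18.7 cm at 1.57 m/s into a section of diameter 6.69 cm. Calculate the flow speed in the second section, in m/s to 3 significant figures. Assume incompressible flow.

The volume flow rate is constant, so v₂ = (A₁/A₂)v₁ = (275/35.2)·1.57 = 12.3 m/s.

v₂ ≈ 12.3 m/s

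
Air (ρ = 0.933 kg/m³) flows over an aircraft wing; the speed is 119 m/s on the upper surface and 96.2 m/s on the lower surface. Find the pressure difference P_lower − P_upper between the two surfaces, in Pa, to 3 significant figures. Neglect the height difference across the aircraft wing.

ΔP = 2290 Pa

With negligible Δh, P + ½ρv² is constant, so P_low − P_up = ½ρ(v_up² − v_low²).
ΔP = ½·0.933·(119² − 96.2²) = 2290 Pa.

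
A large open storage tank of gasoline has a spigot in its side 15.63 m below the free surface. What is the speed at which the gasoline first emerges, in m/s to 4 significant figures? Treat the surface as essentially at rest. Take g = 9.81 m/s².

Bernoulli from surface to hole (P equal, v_surface ≈ 0): v = √(2gh) = √(2×9.81×15.63) = 17.51 m/s.

v = 17.51 m/s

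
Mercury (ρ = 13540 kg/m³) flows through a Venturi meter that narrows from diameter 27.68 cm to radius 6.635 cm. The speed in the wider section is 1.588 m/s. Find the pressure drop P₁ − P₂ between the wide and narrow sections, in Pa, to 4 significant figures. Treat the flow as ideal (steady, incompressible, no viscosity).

306100 Pa

Mass conservation (A₁v₁ = A₂v₂) gives v₂ = 1.588 × 601.8/138.3 = 6.909 m/s.
Bernoulli (h₁ = h₂): P₁ − P₂ = ½ρ(v₂² − v₁²).
P₁ − P₂ = ½·13540·(6.909² − 1.588²) = ½·13540·45.22 = 306100 Pa.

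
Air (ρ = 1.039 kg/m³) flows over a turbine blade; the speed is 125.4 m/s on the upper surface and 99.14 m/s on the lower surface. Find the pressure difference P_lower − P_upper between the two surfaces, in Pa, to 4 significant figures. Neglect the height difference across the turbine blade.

3063 Pa

Bernoulli (same height): P_lower − P_upper = ½ρ(v_upper² − v_lower²).
ΔP = ½·1.039·(125.4² − 99.14²) = 3063 Pa.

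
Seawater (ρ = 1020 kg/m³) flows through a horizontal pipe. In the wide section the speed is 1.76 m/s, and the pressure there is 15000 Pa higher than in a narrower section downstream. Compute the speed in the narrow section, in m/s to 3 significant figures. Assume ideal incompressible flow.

v₂ ≈ 5.70 m/s

Along the level pipe P + ½ρv² is conserved, hence v₂² = v₁² + 2(P₁ − P₂)/ρ.
v₂ = √(1.76² + 2·15000/1020) = √(3.10 + 29.4) = 5.70 m/s.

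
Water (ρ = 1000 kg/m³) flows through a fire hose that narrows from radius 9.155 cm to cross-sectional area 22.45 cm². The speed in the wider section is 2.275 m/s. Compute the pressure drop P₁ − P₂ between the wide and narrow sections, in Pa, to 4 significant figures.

ΔP ≈ 353400 Pa

The volume flow rate is constant, so v₂ = (A₁/A₂)v₁ = (263.3/22.45)·2.275 = 26.68 m/s.
With no height change, Bernoulli's equation is P₁ + ½ρv₁² = P₂ + ½ρv₂².
P₁ − P₂ = ½·1000·(26.68² − 2.275²) = ½·1000·706.8 = 353400 Pa.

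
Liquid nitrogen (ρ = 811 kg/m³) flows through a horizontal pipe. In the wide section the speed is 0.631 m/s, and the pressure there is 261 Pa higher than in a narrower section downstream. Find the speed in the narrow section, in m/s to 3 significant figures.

1.02 m/s

Horizontal Bernoulli: P₁ + ½ρv₁² = P₂ + ½ρv₂², so v₂² = v₁² + 2(P₁ − P₂)/ρ.
v₂ = √(0.631² + 2·261/811) = √(0.398 + 0.644) = 1.02 m/s.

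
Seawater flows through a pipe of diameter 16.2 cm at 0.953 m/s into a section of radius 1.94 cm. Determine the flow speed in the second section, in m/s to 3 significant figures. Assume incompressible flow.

Continuity gives A₁v₁ = A₂v₂, so v₂ = (206 cm²)/(11.8 cm²) × 0.953 m/s = 16.6 m/s.

v₂ ≈ 16.6 m/s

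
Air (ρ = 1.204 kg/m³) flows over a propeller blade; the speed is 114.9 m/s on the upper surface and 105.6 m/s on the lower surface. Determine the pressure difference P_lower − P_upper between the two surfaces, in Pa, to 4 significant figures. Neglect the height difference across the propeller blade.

The pressure is lower where the speed is higher: ΔP = ½ρ(v_up² − v_low²).
ΔP = ½·1.204·(114.9² − 105.6²) = 1234 Pa.

ΔP ≈ 1234 Pa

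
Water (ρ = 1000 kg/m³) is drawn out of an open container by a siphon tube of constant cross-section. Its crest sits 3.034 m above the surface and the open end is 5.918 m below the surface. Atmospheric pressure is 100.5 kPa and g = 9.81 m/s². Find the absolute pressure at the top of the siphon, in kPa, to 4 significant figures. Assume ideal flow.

Bernoulli surface→outlet gives ½v² = g·h_out, so v = √(2·9.81·5.918) = 10.78 m/s.
With constant cross-section the crest speed equals v; applying Bernoulli from the surface up to the crest, P_top = P_atm − ½ρv² − ρg·h_top.
P_top = 100500 − ½·1000·10.78² − 1000·9.81·3.034 = 12680 Pa.

P_top ≈ 12.68 kPa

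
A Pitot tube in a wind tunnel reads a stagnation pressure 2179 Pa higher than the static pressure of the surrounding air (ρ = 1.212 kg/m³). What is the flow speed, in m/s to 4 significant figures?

At the stagnation point the flow is brought to rest, so Bernoulli gives P_stag − P_static = ½ρv².
v = √(2ΔP/ρ) = √(2·2179/1.212) = 59.96 m/s.

59.96 m/s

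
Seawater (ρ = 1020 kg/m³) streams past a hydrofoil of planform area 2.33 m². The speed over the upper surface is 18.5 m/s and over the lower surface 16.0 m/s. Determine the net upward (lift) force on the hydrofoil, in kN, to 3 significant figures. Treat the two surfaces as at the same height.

With equal heights on the two surfaces, Bernoulli gives P_lower − P_upper = ½ρ(v_upper² − v_lower²).
ΔP = ½·1020·(18.5² − 16.0²) = 44000 Pa.
Lift = ΔP · A = 44000 × 2.33 = 102000 N.

F = 102 kN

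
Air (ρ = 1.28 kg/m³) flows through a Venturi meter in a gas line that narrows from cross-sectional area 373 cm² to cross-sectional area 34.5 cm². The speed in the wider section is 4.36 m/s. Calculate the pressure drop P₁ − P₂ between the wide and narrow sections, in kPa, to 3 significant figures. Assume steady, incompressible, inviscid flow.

By continuity, v₂ = v₁·A₁/A₂ = 4.36·(373/34.5) = 47.1 m/s.
With no height change, Bernoulli's equation is P₁ + ½ρv₁² = P₂ + ½ρv₂².
P₁ − P₂ = ½·1.28·(47.1² − 4.36²) = ½·1.28·2200 = 1410 Pa.

ΔP ≈ 1.41 kPa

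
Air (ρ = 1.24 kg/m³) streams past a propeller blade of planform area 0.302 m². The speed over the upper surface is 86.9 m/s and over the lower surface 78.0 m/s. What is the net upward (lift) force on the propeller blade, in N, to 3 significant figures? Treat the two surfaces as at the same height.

F ≈ 275 N

The faster flow above has the lower pressure; Bernoulli (same height) gives ΔP = ½ρ(v_up² − v_low²).
ΔP = ½·1.24·(86.9² − 78.0²) = 910 Pa.
Lift = ΔP · A = 910 × 0.302 = 275 N.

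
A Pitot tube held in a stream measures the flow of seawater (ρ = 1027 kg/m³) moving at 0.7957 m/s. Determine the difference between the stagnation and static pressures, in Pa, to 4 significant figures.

ΔP = 325.1 Pa

Bernoulli between the free stream and the stagnation point: ½ρv² = P_stag − P_static.
ΔP = ½·1027·0.7957² = 325.1 Pa.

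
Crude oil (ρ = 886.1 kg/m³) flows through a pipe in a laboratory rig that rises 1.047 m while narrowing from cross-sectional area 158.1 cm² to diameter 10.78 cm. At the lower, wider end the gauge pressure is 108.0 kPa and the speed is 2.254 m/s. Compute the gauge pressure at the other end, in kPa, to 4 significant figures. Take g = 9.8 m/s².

94.40 kPa

Mass conservation (A₁v₁ = A₂v₂) gives v₂ = 2.254 × 158.1/91.27 = 3.904 m/s.
Applying Bernoulli between the two ends and solving for P₂: P₂ = P₁ + ½ρ(v₁² − v₂²) − ρgΔh.
P₂ = 108000 + ½·886.1·(2.254² − 3.904²) − 886.1·9.8·(+1.047) = 108000 + (-4503) − (9092) = 94400 Pa.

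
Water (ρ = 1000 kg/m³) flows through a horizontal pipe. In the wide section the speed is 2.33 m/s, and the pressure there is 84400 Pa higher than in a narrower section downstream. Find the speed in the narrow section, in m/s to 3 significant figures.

Along the level pipe P + ½ρv² is conserved, hence v₂² = v₁² + 2(P₁ − P₂)/ρ.
v₂ = √(2.33² + 2·84400/1000) = √(5.43 + 169) = 13.2 m/s.

v₂ = 13.2 m/s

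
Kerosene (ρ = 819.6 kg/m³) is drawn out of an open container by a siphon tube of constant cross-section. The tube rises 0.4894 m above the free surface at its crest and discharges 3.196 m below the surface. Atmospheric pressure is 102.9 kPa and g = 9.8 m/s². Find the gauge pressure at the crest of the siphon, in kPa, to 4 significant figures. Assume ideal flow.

P_gauge = -29.60 kPa

The outlet speed comes from Torricelli: v = √(2g·3.196) = 7.915 m/s.
The bore is uniform, so the speed at the crest is the same v. Bernoulli surface→crest: P_atm = P_top + ½ρv² + ρg·h_top.
P_top = 102900 − ½·819.6·7.915² − 819.6·9.8·0.4894 = 73300 Pa. So P_gauge = P_top − P_atm = -29600 Pa.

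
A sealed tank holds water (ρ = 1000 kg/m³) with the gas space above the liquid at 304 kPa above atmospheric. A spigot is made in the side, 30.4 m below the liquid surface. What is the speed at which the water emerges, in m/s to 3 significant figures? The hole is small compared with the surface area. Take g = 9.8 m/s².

Take point 1 at the surface (v₁ ≈ 0) and point 2 at the hole (at atmospheric pressure). Bernoulli: P₁ + ρg h = P_atm + ½ρv₂².
With P₁ − P_atm = 304000 Pa, v₂ = √(2gh + 2ΔP/ρ) = √(2·9.8·30.4 + 2·304000/1000) = 34.7 m/s.

v = 34.7 m/s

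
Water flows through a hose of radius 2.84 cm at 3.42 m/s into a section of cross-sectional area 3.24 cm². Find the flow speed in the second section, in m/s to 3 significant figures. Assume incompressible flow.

The volume flow rate is constant, so v₂ = (A₁/A₂)v₁ = (25.3/3.24)·3.42 = 26.7 m/s.

v₂ ≈ 26.7 m/s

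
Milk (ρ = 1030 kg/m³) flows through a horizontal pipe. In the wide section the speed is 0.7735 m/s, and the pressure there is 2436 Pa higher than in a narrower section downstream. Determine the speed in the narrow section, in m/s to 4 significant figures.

With h₁ = h₂, rearranging Bernoulli gives v₂ = √(v₁² + 2ΔP/ρ).
v₂ = √(0.7735² + 2·2436/1030) = √(0.5983 + 4.730) = 2.308 m/s.

v₂ ≈ 2.308 m/s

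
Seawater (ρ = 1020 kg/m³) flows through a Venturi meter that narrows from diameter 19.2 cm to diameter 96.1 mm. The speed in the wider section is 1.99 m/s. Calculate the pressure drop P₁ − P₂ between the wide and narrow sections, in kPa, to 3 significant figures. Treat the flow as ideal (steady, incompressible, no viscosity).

Continuity gives A₁v₁ = A₂v₂, so v₂ = (290 cm²)/(72.5 cm²) × 1.99 m/s = 7.94 m/s.
Bernoulli (h₁ = h₂): P₁ − P₂ = ½ρ(v₂² − v₁²).
P₁ − P₂ = ½·1020·(7.94² − 1.99²) = ½·1020·59.1 = 30200 Pa.

ΔP ≈ 30.2 kPa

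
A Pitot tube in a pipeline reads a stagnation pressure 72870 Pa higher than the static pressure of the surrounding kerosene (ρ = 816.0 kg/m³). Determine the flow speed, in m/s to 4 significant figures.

v ≈ 13.36 m/s

The dynamic pressure equals the rise in static pressure at the stagnation point: ΔP = ½ρv².
v = √(2ΔP/ρ) = √(2·72870/816.0) = 13.36 m/s.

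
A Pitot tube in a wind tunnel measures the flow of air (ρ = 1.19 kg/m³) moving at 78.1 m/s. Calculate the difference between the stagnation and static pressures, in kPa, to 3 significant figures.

The dynamic pressure equals the rise in static pressure at the stagnation point: ΔP = ½ρv².
ΔP = ½·1.19·78.1² = 3630 Pa.

3.63 kPa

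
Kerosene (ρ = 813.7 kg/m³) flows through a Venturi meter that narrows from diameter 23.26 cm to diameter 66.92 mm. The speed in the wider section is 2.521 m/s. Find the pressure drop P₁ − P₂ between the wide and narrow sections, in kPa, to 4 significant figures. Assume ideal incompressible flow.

ΔP ≈ 374.8 kPa

The volume flow rate is constant, so v₂ = (A₁/A₂)v₁ = (424.9/35.17)·2.521 = 30.46 m/s.
With no height change, Bernoulli's equation is P₁ + ½ρv₁² = P₂ + ½ρv₂².
P₁ − P₂ = ½·813.7·(30.46² − 2.521²) = ½·813.7·921.2 = 374800 Pa.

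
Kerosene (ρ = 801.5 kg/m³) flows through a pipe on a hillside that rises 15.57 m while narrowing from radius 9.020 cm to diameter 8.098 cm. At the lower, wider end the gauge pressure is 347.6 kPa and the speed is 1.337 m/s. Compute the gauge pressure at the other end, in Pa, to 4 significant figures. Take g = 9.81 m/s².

By continuity, v₂ = v₁·A₁/A₂ = 1.337·(255.6/51.50) = 6.635 m/s.
Energy conservation along the streamline gives P₂ = P₁ − ½ρ(v₂² − v₁²) − ρg(h₂ − h₁).
P₂ = 347600 + ½·801.5·(1.337² − 6.635²) − 801.5·9.81·(+15.57) = 347600 + (-16930) − (122400) = 208300 Pa.

208300 Pa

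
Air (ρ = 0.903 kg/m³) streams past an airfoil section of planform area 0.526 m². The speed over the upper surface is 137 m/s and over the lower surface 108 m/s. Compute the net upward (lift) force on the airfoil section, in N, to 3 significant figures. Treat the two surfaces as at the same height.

F = 1690 N

From P + ½ρv² = const at equal height, P_low − P_up = ½ρ(v_up² − v_low²).
ΔP = ½·0.903·(137² − 108²) = 3210 Pa.
Lift = ΔP · A = 3210 × 0.526 = 1690 N.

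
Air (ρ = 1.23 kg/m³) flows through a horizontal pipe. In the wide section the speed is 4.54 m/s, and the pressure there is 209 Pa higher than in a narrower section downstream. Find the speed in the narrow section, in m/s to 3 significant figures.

v₂ = 19.0 m/s

Horizontal Bernoulli: P₁ + ½ρv₁² = P₂ + ½ρv₂², so v₂² = v₁² + 2(P₁ − P₂)/ρ.
v₂ = √(4.54² + 2·209/1.23) = √(20.6 + 340) = 19.0 m/s.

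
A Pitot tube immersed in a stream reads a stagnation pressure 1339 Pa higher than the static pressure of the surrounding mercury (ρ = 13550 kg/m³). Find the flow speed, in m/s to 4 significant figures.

v = 0.4446 m/s

At the stagnation point the flow is brought to rest, so Bernoulli gives P_stag − P_static = ½ρv².
v = √(2ΔP/ρ) = √(2·1339/13550) = 0.4446 m/s.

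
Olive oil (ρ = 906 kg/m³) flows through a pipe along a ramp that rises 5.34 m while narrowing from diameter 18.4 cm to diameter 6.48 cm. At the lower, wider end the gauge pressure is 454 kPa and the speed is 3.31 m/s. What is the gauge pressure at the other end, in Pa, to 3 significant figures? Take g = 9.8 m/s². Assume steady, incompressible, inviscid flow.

By continuity, v₂ = v₁·A₁/A₂ = 3.31·(266/33.0) = 26.7 m/s.
Energy conservation along the streamline gives P₂ = P₁ − ½ρ(v₂² − v₁²) − ρg(h₂ − h₁).
P₂ = 454000 + ½·906·(3.31² − 26.7²) − 906·9.8·(+5.34) = 454000 + (-318000) − (47400) = 88900 Pa.

P₂ = 88900 Pa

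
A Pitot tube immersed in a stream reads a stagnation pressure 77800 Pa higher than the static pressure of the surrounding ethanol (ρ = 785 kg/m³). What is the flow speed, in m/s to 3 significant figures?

Bernoulli between the free stream and the stagnation point: ½ρv² = P_stag − P_static.
v = √(2ΔP/ρ) = √(2·77800/785) = 14.1 m/s.

v ≈ 14.1 m/s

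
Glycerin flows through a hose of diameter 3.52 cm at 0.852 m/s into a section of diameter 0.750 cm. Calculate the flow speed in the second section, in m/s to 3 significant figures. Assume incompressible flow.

Mass conservation (A₁v₁ = A₂v₂) gives v₂ = 0.852 × 9.73/0.442 = 18.8 m/s.

v₂ ≈ 18.8 m/s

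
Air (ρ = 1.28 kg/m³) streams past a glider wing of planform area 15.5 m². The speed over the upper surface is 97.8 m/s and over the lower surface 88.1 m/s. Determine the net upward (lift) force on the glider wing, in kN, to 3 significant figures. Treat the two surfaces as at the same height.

From P + ½ρv² = const at equal height, P_low − P_up = ½ρ(v_up² − v_low²).
ΔP = ½·1.28·(97.8² − 88.1²) = 1150 Pa.
Lift = ΔP · A = 1150 × 15.5 = 17900 N.

F ≈ 17.9 kN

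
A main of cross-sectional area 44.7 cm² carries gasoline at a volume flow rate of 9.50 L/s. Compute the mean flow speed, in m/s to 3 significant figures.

Q = 9.50 L/s = 0.00950 m³/s.
v = Q/A = 0.00950 / 0.00447 = 2.13 m/s.

v ≈ 2.13 m/s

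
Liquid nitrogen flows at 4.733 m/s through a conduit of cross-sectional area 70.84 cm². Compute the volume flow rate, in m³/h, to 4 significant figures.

Q = A·v = 0.007084 m² × 4.733 m/s = 0.03353 m³/s.
Converting: 0.03353 m³/s × 3600 = 120.7 m³/h.

Q ≈ 120.7 m³/h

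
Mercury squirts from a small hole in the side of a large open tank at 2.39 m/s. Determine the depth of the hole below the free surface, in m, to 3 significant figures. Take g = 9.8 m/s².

h ≈ 0.291 m

For a small hole in a large open tank, ½v² = gh, giving h = v²/(2g).
h = 2.39²/(2·9.8) = 5.71/19.60 = 0.291 m.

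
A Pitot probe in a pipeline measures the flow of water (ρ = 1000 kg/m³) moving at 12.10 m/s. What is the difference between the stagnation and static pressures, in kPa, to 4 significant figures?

ΔP ≈ 73.20 kPa

At the stagnation point the flow is brought to rest, so Bernoulli gives P_stag − P_static = ½ρv².
ΔP = ½·1000·12.10² = 73200 Pa.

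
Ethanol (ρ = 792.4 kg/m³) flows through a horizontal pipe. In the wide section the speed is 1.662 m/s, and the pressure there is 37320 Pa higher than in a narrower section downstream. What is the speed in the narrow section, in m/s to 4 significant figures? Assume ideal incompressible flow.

v₂ = 9.847 m/s

With h₁ = h₂, rearranging Bernoulli gives v₂ = √(v₁² + 2ΔP/ρ).
v₂ = √(1.662² + 2·37320/792.4) = √(2.762 + 94.19) = 9.847 m/s.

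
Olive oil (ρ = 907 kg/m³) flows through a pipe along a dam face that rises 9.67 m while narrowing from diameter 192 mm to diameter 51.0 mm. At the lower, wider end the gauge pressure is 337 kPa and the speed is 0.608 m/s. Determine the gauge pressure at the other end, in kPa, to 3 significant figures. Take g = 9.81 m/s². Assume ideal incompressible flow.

Continuity gives A₁v₁ = A₂v₂, so v₂ = (290 cm²)/(20.4 cm²) × 0.608 m/s = 8.62 m/s.
Bernoulli: P₁ + ½ρv₁² + ρg h₁ = P₂ + ½ρv₂² + ρg h₂, so P₂ = P₁ + ½ρ(v₁² − v₂²) − ρg(h₂ − h₁).
P₂ = 337000 + ½·907·(0.608² − 8.62²) − 907·9.81·(+9.67) = 337000 + (-33500) − (86000) = 217000 Pa.

P₂ = 217 kPa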